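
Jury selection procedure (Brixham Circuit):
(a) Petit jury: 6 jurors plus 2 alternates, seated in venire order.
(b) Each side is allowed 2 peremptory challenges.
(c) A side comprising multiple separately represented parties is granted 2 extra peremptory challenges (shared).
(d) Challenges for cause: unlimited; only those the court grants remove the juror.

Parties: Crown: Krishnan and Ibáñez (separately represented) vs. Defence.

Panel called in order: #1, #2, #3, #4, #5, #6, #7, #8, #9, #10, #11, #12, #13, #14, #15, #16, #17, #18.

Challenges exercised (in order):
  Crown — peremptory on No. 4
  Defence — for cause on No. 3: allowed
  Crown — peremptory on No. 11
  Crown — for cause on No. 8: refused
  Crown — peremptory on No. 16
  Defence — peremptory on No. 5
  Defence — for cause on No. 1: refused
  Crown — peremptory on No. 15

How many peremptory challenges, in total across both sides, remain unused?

1

Crown allotment: 2 base + 2 multi-party = 4. Defence allotment: 2.
Crown peremptories used: #4, #11, #16, #15 — 4 (the for-cause on #8 doesn't count).
Defence peremptories used: #5 — 1 (for-cause on #3, #1 don't count).
Remaining: (4 − 4) + (2 − 1) = 1.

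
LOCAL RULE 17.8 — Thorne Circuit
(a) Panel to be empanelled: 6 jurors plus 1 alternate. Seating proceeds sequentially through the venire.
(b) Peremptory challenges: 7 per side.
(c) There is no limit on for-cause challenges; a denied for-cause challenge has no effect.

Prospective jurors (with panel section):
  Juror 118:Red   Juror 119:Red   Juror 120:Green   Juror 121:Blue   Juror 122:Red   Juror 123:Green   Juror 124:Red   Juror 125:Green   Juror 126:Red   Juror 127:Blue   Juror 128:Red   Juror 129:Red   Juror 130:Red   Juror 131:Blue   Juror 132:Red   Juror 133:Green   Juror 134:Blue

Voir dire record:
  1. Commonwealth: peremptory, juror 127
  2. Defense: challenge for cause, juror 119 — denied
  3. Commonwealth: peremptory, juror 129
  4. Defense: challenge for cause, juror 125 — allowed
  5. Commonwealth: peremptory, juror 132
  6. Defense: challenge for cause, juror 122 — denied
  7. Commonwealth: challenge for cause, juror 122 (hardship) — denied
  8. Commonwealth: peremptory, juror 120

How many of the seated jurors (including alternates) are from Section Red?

5

Removed: #120, #125, #127, #129, #132.
Seated (7 incl. alternates): #118, #119, #121, #122, #123, #124, #126.
Of those, in Section Red: #118, #119, #122, #124, #126 → 5.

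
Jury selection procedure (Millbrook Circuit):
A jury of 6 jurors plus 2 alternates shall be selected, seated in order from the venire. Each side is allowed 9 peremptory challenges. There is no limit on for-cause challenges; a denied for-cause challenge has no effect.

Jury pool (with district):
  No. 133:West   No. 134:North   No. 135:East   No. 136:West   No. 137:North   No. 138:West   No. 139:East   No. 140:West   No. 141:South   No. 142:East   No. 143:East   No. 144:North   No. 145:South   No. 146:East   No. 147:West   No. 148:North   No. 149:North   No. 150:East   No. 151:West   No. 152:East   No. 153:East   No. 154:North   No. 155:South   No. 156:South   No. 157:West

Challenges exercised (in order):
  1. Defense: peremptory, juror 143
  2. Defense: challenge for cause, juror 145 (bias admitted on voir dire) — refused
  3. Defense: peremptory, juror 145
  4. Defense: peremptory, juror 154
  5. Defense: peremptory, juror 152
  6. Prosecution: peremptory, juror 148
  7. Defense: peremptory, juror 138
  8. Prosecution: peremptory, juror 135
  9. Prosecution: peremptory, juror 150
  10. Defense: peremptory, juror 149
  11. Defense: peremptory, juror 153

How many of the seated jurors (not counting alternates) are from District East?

1

Removed: #135, #138, #143, #145, #148, #149, #150, #152, #153, #154.
Seated jurors 1–6: #133, #134, #136, #137, #139, #140 (alternates #141, #142 not counted).
Of those, in District East: #139 → 1.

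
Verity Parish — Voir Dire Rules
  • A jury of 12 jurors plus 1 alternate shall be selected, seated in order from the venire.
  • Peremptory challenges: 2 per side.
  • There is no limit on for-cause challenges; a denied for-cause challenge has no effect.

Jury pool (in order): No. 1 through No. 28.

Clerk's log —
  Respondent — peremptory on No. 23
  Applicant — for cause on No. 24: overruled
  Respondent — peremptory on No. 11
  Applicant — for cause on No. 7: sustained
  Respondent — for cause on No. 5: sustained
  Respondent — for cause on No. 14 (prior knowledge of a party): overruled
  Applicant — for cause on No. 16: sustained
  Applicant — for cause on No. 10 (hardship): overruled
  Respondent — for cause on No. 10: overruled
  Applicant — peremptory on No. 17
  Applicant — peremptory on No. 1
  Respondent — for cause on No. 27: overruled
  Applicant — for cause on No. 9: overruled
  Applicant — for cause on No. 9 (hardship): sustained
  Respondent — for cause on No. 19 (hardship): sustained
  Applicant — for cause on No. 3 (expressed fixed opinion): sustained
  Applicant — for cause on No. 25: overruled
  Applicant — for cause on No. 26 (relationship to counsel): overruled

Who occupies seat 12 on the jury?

21

Removed: #1, #3, #5, #7, #9, #11, #16, #17, #19, #23. (#10, #14, #24, #25, #26, #27 stay — for-cause denied.)
Seating in order: seats 1–12 → #2, #4, #6, #8, #10, #12, #13, #14, #15, #18, #20, #21; alternates → #22.
So seat 12 is #21.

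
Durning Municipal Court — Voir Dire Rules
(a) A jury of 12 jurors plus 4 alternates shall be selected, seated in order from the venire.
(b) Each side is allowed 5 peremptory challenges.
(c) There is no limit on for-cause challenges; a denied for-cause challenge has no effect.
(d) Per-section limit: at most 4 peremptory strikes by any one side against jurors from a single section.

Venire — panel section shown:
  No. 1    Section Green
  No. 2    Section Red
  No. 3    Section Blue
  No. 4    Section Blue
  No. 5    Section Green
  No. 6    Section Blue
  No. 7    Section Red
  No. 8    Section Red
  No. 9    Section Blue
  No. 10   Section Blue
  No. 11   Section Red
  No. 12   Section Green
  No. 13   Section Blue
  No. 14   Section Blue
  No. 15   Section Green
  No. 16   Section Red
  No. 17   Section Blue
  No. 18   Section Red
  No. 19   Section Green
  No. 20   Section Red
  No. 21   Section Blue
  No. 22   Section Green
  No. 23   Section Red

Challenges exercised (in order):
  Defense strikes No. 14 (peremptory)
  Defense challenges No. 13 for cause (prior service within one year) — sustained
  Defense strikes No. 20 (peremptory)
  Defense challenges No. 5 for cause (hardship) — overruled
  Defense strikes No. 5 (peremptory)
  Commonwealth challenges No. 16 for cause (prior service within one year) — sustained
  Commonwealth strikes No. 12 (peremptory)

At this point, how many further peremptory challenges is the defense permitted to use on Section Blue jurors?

Defense peremptories so far: #14, #20, #5 — 3 of 5 used, 2 left overall.
Against Section Blue: #14 — 1 used; per-section cap 4 leaves 3.
Binding limit: min(2, 3) = 2.

2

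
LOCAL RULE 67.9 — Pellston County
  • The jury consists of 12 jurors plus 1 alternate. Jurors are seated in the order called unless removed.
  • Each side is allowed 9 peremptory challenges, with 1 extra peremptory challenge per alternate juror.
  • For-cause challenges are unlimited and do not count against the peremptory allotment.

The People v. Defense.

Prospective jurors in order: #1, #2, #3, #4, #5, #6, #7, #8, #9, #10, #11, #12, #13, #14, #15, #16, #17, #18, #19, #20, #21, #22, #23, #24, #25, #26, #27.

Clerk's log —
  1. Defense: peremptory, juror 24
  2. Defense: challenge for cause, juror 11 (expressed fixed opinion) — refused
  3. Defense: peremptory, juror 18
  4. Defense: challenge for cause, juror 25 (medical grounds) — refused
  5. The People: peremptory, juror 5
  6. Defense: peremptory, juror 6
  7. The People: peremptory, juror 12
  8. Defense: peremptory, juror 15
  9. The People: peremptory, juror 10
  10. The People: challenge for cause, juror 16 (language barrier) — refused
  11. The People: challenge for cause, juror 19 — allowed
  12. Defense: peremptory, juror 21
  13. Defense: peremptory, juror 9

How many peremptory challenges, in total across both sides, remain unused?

11

The People allotment: 9 base + 1 × 1 alternate = 10. Defense allotment: 9 base + 1 × 1 alternate = 10.
The People peremptories used: #5, #12, #10 — 3 (for-cause on #16, #19 don't count).
Defense peremptories used: #24, #18, #6, #15, #21, #9 — 6 (for-cause on #11, #25 don't count).
Remaining: (10 − 3) + (10 − 6) = 11.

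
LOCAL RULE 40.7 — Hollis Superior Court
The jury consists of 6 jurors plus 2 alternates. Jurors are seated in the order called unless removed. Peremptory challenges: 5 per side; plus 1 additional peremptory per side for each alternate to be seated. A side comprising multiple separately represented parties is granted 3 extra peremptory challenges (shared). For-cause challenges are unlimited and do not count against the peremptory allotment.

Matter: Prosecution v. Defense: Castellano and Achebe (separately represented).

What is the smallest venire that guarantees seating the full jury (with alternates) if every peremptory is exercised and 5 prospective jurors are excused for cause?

30

Seats to fill: 6 + 2 alternates = 8.
Peremptories — Prosecution: 5 + 1×2 = 7; Defense: 5 + 1×2 + 3 = 10; total 17.
For-cause removals: 5.
Minimum venire: 8 + 17 + 5 = 30.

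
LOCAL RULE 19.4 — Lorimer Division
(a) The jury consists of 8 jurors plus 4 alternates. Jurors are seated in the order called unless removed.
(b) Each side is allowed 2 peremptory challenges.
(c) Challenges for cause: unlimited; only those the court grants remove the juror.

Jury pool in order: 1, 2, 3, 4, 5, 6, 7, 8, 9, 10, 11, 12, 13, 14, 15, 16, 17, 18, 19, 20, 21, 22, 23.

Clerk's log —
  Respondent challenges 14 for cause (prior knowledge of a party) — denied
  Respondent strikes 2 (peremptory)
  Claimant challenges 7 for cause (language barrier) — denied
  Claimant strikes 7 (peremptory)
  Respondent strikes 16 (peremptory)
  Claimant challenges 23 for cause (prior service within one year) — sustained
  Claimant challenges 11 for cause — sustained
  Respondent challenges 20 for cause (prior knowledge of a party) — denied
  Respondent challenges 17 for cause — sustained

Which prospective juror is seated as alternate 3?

Removed: #2, #7, #11, #16, #17, #23. (#14, #20 stay — for-cause denied.)
Filling seats in venire order through position 11: #1, #3, #4, #5, #6, #8, #9, #10, #12, #13, #14.
So alternate 3 is #14.

14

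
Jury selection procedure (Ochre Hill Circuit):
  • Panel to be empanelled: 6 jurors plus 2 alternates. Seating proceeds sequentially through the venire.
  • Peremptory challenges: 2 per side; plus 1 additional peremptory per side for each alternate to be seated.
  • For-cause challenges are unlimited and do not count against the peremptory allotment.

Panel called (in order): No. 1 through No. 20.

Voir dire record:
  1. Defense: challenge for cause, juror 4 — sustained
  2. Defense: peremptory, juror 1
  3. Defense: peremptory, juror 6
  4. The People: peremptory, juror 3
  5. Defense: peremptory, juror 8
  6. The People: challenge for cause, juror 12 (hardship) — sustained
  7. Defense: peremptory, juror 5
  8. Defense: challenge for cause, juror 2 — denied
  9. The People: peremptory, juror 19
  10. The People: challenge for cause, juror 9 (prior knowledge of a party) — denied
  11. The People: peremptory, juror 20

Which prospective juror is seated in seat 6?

13

Removed: #1, #3, #4, #5, #6, #8, #12, #19, #20. (#2, #9 stay — for-cause denied.)
Seating in order: seats 1–6 → #2, #7, #9, #10, #11, #13; alternates → #14, #15.
So seat 6 is #13.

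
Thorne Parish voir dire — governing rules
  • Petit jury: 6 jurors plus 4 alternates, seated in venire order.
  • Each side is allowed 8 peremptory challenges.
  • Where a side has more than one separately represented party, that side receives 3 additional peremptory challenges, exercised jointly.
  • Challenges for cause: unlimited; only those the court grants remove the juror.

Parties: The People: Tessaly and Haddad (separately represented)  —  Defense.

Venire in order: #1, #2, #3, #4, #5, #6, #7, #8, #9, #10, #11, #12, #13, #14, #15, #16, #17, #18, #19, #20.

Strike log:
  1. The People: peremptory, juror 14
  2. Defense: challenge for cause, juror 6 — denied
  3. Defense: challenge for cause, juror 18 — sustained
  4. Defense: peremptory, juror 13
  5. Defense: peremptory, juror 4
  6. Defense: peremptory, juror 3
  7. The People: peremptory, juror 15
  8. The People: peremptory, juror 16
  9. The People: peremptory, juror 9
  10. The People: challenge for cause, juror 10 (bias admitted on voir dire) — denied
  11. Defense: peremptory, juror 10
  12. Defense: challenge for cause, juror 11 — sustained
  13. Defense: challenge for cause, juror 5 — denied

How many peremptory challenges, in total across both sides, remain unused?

The People allotment: 8 base + 3 multi-party = 11. Defense allotment: 8.
The People peremptories used: #14, #15, #16, #9 — 4 (the for-cause on #10 doesn't count).
Defense peremptories used: #13, #4, #3, #10 — 4 (for-cause on #6, #18, #11, #5 don't count).
Remaining: (11 − 4) + (8 − 4) = 11.

11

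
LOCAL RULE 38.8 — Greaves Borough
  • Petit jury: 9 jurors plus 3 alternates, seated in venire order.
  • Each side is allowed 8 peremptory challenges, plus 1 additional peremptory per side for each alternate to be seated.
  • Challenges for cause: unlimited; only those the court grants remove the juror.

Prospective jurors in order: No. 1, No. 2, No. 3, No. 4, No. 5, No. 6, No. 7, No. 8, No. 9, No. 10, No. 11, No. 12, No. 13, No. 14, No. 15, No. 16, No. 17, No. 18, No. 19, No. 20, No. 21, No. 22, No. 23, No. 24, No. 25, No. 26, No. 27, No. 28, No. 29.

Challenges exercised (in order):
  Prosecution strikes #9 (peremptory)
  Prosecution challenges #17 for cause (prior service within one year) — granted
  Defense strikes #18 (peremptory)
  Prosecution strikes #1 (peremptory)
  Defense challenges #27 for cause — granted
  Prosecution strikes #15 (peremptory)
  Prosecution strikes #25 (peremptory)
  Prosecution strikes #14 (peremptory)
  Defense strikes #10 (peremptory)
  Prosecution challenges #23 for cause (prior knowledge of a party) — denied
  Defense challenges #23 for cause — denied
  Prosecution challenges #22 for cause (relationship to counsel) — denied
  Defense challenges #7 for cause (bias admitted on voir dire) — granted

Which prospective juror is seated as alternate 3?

20

Removed: #1, #7, #9, #10, #14, #15, #17, #18, #25, #27. (#22, #23 stay — for-cause denied.)
Seating in order: seats 1–9 → #2, #3, #4, #5, #6, #8, #11, #12, #13; alternates → #16, #19, #20.
So alternate 3 is #20.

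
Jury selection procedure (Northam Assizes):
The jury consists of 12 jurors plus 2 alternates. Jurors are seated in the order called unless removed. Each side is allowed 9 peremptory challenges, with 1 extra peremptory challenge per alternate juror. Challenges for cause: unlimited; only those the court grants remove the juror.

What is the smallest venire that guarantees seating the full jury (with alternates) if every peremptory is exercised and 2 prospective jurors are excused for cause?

38

Seats to fill: 12 + 2 alternates = 14.
Peremptories: 9 + 1×2 = 11 per side × 2 sides = 22.
For-cause removals: 2.
Minimum venire: 14 + 22 + 2 = 38.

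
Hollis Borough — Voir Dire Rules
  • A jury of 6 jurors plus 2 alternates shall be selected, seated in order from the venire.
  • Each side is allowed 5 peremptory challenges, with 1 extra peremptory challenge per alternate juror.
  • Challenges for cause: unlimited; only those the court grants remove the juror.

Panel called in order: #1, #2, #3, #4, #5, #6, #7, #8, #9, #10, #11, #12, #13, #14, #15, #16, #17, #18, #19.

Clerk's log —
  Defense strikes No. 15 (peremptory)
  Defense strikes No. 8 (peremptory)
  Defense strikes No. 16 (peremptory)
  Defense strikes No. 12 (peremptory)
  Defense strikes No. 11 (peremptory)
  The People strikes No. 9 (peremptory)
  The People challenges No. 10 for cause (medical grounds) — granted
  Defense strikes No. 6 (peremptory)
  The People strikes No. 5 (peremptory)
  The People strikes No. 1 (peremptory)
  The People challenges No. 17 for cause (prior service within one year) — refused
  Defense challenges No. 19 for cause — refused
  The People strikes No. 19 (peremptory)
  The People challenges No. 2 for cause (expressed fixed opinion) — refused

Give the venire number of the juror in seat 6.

14

Removed: #1, #5, #6, #8, #9, #10, #11, #12, #15, #16, #19. (#2, #17 stay — for-cause denied.)
Seating in order: seats 1–6 → #2, #3, #4, #7, #13, #14; alternates → #17, #18.
So seat 6 is #14.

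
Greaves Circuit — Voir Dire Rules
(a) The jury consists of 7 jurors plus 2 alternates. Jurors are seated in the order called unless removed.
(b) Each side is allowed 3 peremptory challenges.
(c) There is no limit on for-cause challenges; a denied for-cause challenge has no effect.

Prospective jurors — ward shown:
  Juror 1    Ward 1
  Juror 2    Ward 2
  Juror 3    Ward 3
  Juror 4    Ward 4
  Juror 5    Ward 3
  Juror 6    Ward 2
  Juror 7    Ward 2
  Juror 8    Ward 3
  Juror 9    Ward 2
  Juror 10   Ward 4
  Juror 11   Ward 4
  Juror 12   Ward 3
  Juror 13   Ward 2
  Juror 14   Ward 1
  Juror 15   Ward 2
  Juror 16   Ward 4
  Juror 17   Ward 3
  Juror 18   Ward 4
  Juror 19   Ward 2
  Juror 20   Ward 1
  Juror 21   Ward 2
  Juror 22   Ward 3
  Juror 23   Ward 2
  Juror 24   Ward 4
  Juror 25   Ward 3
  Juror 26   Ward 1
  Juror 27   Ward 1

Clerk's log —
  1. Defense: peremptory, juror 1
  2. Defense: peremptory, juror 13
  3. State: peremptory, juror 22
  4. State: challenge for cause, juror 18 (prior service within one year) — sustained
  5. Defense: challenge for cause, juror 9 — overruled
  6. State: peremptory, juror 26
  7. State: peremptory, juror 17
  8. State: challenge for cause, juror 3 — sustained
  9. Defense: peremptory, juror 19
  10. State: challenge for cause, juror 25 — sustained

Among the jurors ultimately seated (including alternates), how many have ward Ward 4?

Removed: #1, #3, #13, #17, #18, #19, #22, #25, #26.
Seated (9 incl. alternates): #2, #4, #5, #6, #7, #8, #9, #10, #11.
Of those, in Ward 4: #4, #10, #11 → 3.

3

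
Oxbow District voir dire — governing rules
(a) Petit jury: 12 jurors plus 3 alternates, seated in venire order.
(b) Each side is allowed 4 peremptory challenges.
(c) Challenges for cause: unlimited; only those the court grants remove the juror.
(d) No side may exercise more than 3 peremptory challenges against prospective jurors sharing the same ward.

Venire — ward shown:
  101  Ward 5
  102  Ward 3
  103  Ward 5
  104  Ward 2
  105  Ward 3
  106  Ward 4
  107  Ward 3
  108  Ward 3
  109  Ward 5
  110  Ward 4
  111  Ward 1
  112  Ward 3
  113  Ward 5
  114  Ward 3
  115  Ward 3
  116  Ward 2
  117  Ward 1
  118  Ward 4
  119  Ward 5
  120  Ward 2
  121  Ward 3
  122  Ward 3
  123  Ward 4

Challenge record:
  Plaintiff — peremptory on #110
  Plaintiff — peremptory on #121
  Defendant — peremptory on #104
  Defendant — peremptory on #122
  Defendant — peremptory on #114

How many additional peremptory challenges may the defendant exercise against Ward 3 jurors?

Defendant peremptories so far: #104, #122, #114 — 3 of 4 used, 1 left overall.
Against Ward 3: #122, #114 — 2 used; per-ward cap 3 leaves 1.
Binding limit: min(1, 1) = 1.

1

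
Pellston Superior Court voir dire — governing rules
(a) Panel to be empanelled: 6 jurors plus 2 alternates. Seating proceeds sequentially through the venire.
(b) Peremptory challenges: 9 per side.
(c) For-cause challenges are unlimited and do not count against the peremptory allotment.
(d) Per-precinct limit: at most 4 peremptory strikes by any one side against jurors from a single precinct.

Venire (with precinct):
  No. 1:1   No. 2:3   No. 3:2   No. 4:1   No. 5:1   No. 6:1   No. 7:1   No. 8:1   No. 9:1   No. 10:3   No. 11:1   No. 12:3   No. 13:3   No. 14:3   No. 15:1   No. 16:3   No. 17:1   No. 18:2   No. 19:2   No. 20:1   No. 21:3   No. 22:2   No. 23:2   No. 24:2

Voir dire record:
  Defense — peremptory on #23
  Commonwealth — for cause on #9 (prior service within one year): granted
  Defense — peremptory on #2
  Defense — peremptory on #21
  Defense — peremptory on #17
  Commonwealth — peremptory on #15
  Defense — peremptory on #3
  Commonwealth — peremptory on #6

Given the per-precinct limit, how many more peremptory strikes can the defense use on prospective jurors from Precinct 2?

2

Defense peremptories so far: #23, #2, #21, #17, #3 — 5 of 9 used, 4 left overall.
Against Precinct 2: #23, #3 — 2 used; per-precinct cap 4 leaves 2.
Binding limit: min(4, 2) = 2.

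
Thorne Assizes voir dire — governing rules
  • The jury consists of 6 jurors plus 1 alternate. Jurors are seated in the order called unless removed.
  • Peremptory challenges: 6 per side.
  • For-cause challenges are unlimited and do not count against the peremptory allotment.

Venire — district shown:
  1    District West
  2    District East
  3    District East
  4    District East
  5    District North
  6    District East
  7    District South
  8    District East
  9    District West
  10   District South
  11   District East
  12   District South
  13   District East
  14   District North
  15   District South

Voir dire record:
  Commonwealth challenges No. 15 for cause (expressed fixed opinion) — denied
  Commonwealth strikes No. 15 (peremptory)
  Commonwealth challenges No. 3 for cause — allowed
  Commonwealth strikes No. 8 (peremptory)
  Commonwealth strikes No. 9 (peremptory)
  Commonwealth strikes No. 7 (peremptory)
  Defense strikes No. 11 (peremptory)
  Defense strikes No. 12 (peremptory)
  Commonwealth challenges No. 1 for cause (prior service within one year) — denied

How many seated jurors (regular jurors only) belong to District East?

3

Removed: #3, #7, #8, #9, #11, #12, #15.
Seated jurors 1–6: #1, #2, #4, #5, #6, #10 (alternates #13 not counted).
Of those, in District East: #2, #4, #6 → 3.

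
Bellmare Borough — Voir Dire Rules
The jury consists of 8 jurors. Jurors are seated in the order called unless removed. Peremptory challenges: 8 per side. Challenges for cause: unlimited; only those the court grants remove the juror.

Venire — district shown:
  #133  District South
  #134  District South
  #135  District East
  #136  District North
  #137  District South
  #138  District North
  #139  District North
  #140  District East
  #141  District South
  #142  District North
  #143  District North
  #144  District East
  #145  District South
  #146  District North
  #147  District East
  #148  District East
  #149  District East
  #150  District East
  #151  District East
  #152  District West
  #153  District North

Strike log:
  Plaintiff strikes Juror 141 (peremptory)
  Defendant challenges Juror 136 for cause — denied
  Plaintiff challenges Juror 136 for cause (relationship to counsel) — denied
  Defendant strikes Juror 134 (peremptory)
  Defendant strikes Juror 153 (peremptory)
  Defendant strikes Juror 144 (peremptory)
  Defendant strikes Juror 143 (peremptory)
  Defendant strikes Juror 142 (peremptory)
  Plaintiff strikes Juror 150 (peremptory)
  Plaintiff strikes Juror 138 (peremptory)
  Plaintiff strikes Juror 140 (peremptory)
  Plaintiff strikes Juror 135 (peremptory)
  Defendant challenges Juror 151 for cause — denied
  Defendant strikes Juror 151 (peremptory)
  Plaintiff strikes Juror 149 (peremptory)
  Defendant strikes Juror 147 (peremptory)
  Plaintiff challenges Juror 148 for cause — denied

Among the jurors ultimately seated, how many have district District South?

3

Removed: #134, #135, #138, #140, #141, #142, #143, #144, #147, #149, #150, #151, #153.
Seated jurors 1–8: #133, #136, #137, #139, #145, #146, #148, #152.
Of those, in District South: #133, #137, #145 → 3.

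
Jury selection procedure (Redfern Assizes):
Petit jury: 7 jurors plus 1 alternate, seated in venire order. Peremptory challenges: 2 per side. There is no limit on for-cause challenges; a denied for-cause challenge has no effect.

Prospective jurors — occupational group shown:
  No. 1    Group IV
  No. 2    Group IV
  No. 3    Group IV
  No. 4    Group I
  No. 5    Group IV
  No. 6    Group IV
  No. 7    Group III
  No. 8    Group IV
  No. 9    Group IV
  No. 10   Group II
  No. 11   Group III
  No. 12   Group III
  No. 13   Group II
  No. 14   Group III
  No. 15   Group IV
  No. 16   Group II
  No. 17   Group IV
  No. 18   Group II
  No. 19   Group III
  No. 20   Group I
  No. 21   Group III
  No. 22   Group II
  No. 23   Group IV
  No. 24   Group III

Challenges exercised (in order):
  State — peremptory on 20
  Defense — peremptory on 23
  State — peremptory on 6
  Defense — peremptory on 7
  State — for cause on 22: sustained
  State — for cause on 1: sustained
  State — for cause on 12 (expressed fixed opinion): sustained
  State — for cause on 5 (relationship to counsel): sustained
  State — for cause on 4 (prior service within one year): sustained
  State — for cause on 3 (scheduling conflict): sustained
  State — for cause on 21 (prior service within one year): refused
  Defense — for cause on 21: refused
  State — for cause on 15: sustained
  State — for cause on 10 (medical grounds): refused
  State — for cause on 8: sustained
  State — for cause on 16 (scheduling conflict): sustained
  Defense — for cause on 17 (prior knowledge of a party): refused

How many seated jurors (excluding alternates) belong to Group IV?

3

Removed: #1, #3, #4, #5, #6, #7, #8, #12, #15, #16, #20, #22, #23.
Seated jurors 1–7: #2, #9, #10, #11, #13, #14, #17 (alternates #18 not counted).
Of those, in Group IV: #2, #9, #17 → 3.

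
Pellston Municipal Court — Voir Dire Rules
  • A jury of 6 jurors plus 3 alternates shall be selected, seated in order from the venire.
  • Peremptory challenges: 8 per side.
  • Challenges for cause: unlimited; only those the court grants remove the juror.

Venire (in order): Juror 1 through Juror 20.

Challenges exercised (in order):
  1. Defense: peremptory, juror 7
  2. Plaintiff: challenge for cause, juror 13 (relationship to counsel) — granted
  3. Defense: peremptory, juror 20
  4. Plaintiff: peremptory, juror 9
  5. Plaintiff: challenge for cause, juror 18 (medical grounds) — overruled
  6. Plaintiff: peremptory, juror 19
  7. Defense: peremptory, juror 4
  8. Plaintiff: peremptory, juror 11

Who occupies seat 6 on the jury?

Removed: #4, #7, #9, #11, #13, #19, #20. (#18 stays — for-cause denied.)
Seating in order: seats 1–6 → #1, #2, #3, #5, #6, #8; alternates → #10, #12, #14.
So seat 6 is #8.

8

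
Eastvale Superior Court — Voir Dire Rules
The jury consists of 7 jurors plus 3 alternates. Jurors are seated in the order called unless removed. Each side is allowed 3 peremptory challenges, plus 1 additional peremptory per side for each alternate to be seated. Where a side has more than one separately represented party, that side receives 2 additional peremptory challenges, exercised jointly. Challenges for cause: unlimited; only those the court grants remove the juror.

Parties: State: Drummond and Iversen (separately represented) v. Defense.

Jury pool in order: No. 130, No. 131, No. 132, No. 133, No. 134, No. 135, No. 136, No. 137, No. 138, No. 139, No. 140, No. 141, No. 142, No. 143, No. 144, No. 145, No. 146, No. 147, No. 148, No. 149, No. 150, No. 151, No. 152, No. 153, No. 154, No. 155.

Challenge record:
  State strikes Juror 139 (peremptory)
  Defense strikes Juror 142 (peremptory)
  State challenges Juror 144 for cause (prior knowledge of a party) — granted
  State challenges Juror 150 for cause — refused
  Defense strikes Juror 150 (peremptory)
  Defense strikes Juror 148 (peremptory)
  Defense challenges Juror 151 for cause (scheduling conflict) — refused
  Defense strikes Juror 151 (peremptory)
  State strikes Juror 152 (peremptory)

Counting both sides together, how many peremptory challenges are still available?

8

State allotment: 3 base + 1 × 3 alternates + 2 multi-party = 8. Defense allotment: 3 base + 1 × 3 alternates = 6.
State peremptories used: #139, #152 — 2 (for-cause on #144, #150 don't count).
Defense peremptories used: #142, #150, #148, #151 — 4 (the for-cause on #151 doesn't count).
Remaining: (8 − 2) + (6 − 4) = 8.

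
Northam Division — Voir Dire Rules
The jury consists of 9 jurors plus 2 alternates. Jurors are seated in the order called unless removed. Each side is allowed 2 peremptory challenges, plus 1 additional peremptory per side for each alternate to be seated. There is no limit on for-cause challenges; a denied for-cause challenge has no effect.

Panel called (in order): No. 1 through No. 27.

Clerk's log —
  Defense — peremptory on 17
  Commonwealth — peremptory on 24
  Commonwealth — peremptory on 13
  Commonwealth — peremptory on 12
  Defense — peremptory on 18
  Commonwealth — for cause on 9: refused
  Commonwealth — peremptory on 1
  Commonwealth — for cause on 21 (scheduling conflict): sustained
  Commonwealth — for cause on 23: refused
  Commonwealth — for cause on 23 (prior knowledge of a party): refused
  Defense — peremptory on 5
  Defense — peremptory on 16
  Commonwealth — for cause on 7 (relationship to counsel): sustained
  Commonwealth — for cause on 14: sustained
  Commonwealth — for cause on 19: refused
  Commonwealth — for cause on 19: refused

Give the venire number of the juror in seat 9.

Removed: #1, #5, #7, #12, #13, #14, #16, #17, #18, #21, #24. (#9, #19, #23 stay — for-cause denied.)
Seating in order: seats 1–9 → #2, #3, #4, #6, #8, #9, #10, #11, #15; alternates → #19, #20.
So seat 9 is #15.

15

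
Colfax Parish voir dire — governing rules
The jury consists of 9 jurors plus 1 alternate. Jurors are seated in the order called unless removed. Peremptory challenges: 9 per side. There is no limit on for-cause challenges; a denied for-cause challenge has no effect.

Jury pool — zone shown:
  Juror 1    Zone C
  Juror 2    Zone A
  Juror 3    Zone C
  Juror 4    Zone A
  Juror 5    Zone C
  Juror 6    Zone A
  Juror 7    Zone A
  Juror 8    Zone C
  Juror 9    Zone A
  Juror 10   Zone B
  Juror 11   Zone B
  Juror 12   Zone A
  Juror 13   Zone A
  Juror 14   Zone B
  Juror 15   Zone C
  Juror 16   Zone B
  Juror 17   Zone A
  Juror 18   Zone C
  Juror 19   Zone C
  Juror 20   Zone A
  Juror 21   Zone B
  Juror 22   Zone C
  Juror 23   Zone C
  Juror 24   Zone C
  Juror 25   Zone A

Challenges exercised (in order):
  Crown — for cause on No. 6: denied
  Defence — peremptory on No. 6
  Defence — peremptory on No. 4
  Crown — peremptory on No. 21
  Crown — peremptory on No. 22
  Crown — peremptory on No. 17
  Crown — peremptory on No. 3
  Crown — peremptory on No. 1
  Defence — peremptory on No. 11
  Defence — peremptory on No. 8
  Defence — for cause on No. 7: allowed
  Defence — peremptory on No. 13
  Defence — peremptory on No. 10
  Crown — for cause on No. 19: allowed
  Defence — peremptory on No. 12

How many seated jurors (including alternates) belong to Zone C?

Removed: #1, #3, #4, #6, #7, #8, #10, #11, #12, #13, #17, #19, #21, #22.
Seated (10 incl. alternates): #2, #5, #9, #14, #15, #16, #18, #20, #23, #24.
Of those, in Zone C: #5, #15, #18, #23, #24 → 5.

5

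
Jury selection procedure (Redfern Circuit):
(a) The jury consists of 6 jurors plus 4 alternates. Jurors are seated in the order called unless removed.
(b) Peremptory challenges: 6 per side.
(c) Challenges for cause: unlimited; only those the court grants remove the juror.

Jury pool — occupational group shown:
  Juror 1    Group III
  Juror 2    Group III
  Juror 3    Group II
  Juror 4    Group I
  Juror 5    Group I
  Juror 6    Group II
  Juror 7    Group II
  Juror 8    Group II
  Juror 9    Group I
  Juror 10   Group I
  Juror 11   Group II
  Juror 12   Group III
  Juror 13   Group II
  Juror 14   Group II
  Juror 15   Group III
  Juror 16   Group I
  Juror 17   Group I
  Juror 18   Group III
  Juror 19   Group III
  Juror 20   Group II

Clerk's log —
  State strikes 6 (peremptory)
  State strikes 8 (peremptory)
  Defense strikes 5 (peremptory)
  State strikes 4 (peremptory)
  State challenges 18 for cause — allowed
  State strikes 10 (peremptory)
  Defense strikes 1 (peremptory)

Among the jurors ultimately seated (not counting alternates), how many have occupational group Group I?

Removed: #1, #4, #5, #6, #8, #10, #18.
Seated jurors 1–6: #2, #3, #7, #9, #11, #12 (alternates #13, #14, #15, #16 not counted).
Of those, in Group I: #9 → 1.

1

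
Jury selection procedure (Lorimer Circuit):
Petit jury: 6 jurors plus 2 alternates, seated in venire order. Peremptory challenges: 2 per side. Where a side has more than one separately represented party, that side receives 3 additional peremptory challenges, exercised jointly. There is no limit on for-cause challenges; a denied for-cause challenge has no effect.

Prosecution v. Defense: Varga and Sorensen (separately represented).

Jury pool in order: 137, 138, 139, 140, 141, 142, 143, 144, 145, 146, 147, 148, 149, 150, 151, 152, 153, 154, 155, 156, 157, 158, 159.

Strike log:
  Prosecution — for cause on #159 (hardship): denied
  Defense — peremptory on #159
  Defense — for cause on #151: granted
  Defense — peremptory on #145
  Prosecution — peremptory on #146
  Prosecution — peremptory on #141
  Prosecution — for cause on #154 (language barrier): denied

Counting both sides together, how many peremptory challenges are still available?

3

Prosecution allotment: 2. Defense allotment: 2 base + 3 multi-party = 5.
Prosecution peremptories used: #146, #141 — 2 (for-cause on #159, #154 don't count).
Defense peremptories used: #159, #145 — 2 (the for-cause on #151 doesn't count).
Remaining: (2 − 2) + (5 − 2) = 3.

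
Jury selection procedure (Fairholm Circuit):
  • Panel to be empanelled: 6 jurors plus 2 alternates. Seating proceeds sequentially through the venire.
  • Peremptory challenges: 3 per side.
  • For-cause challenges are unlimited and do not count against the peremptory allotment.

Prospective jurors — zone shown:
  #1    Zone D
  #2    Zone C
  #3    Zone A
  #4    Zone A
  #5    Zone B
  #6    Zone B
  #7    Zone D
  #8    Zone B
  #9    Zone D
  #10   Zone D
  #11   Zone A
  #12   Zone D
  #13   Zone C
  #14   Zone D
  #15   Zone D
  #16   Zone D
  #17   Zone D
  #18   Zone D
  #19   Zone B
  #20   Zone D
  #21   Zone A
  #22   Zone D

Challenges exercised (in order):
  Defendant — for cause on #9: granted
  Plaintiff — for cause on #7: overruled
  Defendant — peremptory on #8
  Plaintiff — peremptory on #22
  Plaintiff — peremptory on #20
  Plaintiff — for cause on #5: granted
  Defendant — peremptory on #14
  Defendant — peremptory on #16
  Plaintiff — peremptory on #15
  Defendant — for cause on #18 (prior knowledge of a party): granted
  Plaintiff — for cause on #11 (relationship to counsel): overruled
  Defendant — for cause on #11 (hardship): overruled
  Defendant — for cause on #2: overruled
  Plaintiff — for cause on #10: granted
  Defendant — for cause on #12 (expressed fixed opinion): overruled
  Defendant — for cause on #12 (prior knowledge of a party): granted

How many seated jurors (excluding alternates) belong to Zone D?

2

Removed: #5, #8, #9, #10, #12, #14, #15, #16, #18, #20, #22.
Seated jurors 1–6: #1, #2, #3, #4, #6, #7 (alternates #11, #13 not counted).
Of those, in Zone D: #1, #7 → 2.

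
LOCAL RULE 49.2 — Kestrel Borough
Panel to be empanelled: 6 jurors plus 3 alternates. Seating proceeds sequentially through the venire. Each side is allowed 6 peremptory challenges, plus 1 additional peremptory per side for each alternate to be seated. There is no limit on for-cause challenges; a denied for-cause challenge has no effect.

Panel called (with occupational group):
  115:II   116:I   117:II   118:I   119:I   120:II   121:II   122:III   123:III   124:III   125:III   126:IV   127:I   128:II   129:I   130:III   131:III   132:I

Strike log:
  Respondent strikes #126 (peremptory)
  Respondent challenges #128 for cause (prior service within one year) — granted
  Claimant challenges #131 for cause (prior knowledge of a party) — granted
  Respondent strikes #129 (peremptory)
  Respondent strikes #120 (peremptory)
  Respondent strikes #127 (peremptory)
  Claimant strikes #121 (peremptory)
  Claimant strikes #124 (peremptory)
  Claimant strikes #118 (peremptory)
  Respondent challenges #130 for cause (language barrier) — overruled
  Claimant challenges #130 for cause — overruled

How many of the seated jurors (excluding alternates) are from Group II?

Removed: #118, #120, #121, #124, #126, #127, #128, #129, #131.
Seated jurors 1–6: #115, #116, #117, #119, #122, #123 (alternates #125, #130, #132 not counted).
Of those, in Group II: #115, #117 → 2.

2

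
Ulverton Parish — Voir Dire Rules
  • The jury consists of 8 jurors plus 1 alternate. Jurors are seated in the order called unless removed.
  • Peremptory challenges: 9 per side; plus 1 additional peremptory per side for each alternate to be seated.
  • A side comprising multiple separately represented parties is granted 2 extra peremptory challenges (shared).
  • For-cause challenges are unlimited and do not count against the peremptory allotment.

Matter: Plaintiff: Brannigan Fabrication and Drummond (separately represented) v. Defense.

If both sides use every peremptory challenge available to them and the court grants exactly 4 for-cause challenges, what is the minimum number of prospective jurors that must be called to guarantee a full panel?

35

Seats to fill: 8 + 1 alternates = 9.
Peremptories — Plaintiff: 9 + 1×1 + 2 = 12; Defense: 9 + 1×1 = 10; total 22.
For-cause removals: 4.
Minimum venire: 9 + 22 + 4 = 35.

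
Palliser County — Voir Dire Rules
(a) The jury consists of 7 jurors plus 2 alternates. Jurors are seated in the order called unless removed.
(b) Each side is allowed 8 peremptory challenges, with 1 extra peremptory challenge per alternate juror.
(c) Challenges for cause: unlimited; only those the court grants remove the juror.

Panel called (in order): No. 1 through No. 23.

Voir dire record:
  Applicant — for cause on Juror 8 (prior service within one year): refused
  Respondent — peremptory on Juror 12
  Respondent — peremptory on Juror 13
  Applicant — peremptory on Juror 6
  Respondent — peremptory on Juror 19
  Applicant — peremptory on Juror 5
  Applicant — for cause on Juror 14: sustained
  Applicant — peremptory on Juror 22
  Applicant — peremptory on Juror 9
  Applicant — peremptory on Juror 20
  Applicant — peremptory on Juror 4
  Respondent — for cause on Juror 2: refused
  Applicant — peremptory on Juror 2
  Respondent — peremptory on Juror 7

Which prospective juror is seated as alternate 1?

17

Removed: #2, #4, #5, #6, #7, #9, #12, #13, #14, #19, #20, #22. (#8 stays — for-cause denied.)
Seating in order: seats 1–7 → #1, #3, #8, #10, #11, #15, #16; alternates → #17, #18.
So alternate 1 is #17.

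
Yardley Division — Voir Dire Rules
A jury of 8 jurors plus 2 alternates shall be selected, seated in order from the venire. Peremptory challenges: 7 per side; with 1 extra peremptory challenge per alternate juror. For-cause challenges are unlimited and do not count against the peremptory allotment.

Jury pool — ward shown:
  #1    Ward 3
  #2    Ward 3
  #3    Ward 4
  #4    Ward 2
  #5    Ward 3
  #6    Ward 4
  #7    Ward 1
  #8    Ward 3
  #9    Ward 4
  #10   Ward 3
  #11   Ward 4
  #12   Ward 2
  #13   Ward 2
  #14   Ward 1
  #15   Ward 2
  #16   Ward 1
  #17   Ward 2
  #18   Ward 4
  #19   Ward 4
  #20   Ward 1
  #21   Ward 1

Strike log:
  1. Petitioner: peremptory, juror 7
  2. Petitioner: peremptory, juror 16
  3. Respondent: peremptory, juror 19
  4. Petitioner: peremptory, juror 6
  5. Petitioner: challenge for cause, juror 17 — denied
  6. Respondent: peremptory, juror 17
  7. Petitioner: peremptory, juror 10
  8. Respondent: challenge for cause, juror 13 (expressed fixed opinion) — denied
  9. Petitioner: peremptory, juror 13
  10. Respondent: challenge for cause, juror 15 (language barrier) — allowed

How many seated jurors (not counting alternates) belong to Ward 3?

Removed: #6, #7, #10, #13, #15, #16, #17, #19.
Seated jurors 1–8: #1, #2, #3, #4, #5, #8, #9, #11 (alternates #12, #14 not counted).
Of those, in Ward 3: #1, #2, #5, #8 → 4.

4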